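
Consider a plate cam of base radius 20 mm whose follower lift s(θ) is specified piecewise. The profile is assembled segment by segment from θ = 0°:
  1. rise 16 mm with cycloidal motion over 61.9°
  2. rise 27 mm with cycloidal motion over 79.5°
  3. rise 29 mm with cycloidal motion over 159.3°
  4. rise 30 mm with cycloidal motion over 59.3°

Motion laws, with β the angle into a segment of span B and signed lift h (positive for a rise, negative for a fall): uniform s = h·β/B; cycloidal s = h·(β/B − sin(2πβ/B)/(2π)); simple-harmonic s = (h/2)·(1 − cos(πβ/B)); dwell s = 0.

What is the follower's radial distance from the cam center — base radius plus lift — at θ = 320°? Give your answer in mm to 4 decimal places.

seg 1 [0°–61.9°] cycloidal, h=16: full span → s += 16 → s = 16.0000
seg 2 [61.9°–141.4°] cycloidal, h=27: full span → s += 27 → s = 43.0000
seg 3 [141.4°–300.7°] cycloidal, h=29: full span → s += 29 → s = 72.0000
seg 4 [300.7°–360°] cycloidal, h=30: θ=320° here. β=19.3, B=59.3. 30·(0.3255 − sin(2π·0.3255)/(2π)) = 5.5160 → s = 77.5160
radial distance = base radius + s = 20 + 77.5160 = 97.5160

97.5160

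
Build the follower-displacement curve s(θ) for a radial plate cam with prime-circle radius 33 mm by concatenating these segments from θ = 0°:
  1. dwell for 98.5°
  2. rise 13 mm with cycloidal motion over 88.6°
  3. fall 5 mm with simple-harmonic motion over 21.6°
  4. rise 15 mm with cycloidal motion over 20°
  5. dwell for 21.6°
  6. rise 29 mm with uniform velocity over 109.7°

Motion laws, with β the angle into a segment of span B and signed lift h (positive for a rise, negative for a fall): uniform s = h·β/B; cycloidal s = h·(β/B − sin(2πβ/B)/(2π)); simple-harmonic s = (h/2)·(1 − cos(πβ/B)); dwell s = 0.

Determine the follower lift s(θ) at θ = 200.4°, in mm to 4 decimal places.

seg 1 [0°–98.5°] dwell: s stays 0.0000
seg 2 [98.5°–187.1°] cycloidal, h=13: full span → s += 13 → s = 13.0000
seg 3 [187.1°–208.7°] simple-harmonic, h=-5: θ=200.4° here. β=13.3, B=21.6. -5/2·(1 − cos(π·0.6157)) = -3.3891 → s = 9.6109

9.6109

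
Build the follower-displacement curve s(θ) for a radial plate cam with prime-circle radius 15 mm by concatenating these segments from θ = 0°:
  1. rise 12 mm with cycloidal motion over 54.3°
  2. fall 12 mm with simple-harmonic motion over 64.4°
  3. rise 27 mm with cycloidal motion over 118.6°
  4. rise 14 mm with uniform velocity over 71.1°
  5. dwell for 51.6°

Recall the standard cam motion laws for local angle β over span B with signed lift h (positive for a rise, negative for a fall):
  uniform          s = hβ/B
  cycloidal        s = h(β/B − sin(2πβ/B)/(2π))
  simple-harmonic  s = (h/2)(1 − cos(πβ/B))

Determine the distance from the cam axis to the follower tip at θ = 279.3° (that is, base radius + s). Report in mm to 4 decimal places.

seg 1 [0°–54.3°] cycloidal, h=12: full span → s += 12 → s = 12.0000
seg 2 [54.3°–118.7°] simple-harmonic, h=-12: full span → s += -12 → s = 0.0000
seg 3 [118.7°–237.3°] cycloidal, h=27: full span → s += 27 → s = 27.0000
seg 4 [237.3°–308.4°] uniform, h=14: θ=279.3° here. β=42, B=71.1. 14·42/71.1 = 8.2700 → s = 35.2700
radial distance = base radius + s = 15 + 35.2700 = 50.2700

50.2700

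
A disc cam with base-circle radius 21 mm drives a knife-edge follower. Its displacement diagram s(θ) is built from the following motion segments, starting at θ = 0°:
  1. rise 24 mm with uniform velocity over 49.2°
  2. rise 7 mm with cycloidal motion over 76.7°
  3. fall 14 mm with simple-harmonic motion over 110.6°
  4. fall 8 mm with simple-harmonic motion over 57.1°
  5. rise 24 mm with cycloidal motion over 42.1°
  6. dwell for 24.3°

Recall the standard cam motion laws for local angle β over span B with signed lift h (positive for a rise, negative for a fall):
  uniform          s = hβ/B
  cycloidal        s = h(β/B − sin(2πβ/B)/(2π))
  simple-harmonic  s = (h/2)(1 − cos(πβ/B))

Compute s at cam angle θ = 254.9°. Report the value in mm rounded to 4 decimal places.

seg 1 [0°–49.2°] uniform, h=24: full span → s += 24 → s = 24.0000
seg 2 [49.2°–125.9°] cycloidal, h=7: full span → s += 7 → s = 31.0000
seg 3 [125.9°–236.5°] simple-harmonic, h=-14: full span → s += -14 → s = 17.0000
seg 4 [236.5°–293.6°] simple-harmonic, h=-8: θ=254.9° here. β=18.4, B=57.1. -8/2·(1 − cos(π·0.3222)) = -1.8805 → s = 15.1195

15.1195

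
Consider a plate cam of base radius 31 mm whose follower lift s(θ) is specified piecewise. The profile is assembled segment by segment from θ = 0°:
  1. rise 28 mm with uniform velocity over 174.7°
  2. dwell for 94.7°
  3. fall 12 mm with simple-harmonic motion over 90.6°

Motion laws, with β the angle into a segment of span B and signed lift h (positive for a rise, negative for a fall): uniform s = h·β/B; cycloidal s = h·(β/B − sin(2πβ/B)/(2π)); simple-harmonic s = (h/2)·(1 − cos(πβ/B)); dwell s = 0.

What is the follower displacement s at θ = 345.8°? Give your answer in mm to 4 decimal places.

seg 1 [0°–174.7°] uniform, h=28: full span → s += 28 → s = 28.0000
seg 2 [174.7°–269.4°] dwell: s stays 28.0000
seg 3 [269.4°–360°] simple-harmonic, h=-12: θ=345.8° here. β=76.4, B=90.6. -12/2·(1 − cos(π·0.8433)) = -11.2872 → s = 16.7128

16.7128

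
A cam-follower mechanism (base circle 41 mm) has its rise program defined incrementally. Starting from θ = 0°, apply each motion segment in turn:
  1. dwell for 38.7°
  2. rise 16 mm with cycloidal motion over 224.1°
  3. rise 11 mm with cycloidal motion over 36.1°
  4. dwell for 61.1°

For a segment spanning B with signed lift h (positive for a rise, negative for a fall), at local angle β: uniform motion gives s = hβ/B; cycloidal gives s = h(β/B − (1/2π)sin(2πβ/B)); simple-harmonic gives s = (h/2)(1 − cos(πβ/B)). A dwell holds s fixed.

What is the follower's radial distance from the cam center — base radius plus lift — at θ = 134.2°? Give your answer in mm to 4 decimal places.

seg 1 [0°–38.7°] dwell: s stays 0.0000
seg 2 [38.7°–262.8°] cycloidal, h=16: θ=134.2° here. β=95.5, B=224.1. 16·(0.4261 − sin(2π·0.4261)/(2π)) = 5.6787 → s = 5.6787
radial distance = base radius + s = 41 + 5.6787 = 46.6787

46.6787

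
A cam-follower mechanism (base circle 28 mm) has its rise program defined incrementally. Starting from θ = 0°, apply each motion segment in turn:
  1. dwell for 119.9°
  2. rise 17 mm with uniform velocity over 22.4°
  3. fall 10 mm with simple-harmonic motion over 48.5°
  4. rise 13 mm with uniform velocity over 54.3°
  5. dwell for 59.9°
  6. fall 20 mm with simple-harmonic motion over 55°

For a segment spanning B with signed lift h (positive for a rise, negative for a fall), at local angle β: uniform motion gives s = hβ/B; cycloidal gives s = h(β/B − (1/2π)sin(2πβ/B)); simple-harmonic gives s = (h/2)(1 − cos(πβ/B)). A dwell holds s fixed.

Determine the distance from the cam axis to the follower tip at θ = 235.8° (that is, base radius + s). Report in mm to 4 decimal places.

seg 1 [0°–119.9°] dwell: s stays 0.0000
seg 2 [119.9°–142.3°] uniform, h=17: full span → s += 17 → s = 17.0000
seg 3 [142.3°–190.8°] simple-harmonic, h=-10: full span → s += -10 → s = 7.0000
seg 4 [190.8°–245.1°] uniform, h=13: θ=235.8° here. β=45, B=54.3. 13·45/54.3 = 10.7735 → s = 17.7735
radial distance = base radius + s = 28 + 17.7735 = 45.7735

45.7735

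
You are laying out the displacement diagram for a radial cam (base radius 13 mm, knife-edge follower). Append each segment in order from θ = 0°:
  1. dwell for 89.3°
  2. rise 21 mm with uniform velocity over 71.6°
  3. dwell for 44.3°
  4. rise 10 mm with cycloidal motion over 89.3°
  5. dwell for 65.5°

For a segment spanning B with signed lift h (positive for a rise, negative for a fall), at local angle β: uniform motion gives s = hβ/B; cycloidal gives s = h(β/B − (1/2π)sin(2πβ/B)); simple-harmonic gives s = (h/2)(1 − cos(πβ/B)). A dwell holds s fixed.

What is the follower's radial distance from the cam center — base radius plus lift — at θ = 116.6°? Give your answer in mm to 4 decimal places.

seg 1 [0°–89.3°] dwell: s stays 0.0000
seg 2 [89.3°–160.9°] uniform, h=21: θ=116.6° here. β=27.3, B=71.6. 21·27.3/71.6 = 8.0070 → s = 8.0070
radial distance = base radius + s = 13 + 8.0070 = 21.0070

21.0070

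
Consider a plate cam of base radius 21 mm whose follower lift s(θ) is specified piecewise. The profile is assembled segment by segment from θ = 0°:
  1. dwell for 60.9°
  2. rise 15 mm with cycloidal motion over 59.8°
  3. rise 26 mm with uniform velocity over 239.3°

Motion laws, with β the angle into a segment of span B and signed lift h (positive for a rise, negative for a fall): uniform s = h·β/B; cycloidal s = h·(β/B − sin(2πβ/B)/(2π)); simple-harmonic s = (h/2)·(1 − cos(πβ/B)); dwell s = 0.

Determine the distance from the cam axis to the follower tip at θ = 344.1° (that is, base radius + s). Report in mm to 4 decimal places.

seg 1 [0°–60.9°] dwell: s stays 0.0000
seg 2 [60.9°–120.7°] cycloidal, h=15: full span → s += 15 → s = 15.0000
seg 3 [120.7°–360°] uniform, h=26: θ=344.1° here. β=223.4, B=239.3. 26·223.4/239.3 = 24.2725 → s = 39.2725
radial distance = base radius + s = 21 + 39.2725 = 60.2725

60.2725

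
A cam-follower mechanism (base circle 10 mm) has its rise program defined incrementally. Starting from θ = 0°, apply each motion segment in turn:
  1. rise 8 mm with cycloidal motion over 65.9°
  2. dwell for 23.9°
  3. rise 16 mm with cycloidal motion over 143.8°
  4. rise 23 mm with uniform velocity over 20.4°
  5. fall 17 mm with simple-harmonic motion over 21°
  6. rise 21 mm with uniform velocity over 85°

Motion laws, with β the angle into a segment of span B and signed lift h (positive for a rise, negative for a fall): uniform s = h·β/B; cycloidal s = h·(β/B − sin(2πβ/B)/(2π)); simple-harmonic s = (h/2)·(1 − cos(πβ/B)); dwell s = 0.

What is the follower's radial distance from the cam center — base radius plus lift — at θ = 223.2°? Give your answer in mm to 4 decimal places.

seg 1 [0°–65.9°] cycloidal, h=8: full span → s += 8 → s = 8.0000
seg 2 [65.9°–89.8°] dwell: s stays 8.0000
seg 3 [89.8°–233.6°] cycloidal, h=16: θ=223.2° here. β=133.4, B=143.8. 16·(0.9277 − sin(2π·0.9277)/(2π)) = 15.9606 → s = 23.9606
radial distance = base radius + s = 10 + 23.9606 = 33.9606

33.9606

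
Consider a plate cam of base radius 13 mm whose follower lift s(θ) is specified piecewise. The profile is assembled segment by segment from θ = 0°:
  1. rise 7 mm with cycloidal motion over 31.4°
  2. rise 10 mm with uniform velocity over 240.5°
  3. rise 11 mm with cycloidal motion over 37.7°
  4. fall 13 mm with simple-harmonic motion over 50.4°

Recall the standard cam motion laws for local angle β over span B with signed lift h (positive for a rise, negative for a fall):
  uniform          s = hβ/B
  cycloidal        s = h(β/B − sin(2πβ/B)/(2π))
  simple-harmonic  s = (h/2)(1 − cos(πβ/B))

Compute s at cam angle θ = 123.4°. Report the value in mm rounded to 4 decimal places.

seg 1 [0°–31.4°] cycloidal, h=7: full span → s += 7 → s = 7.0000
seg 2 [31.4°–271.9°] uniform, h=10: θ=123.4° here. β=92, B=240.5. 10·92/240.5 = 3.8254 → s = 10.8254

10.8254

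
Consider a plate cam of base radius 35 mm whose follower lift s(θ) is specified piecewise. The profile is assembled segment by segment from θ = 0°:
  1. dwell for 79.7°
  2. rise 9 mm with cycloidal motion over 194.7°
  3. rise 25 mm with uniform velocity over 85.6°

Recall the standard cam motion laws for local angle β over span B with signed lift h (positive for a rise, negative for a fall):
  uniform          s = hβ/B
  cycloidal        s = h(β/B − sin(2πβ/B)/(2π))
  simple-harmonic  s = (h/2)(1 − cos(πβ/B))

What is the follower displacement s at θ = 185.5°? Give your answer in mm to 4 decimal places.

seg 1 [0°–79.7°] dwell: s stays 0.0000
seg 2 [79.7°–274.4°] cycloidal, h=9: θ=185.5° here. β=105.8, B=194.7. 9·(0.5434 − sin(2π·0.5434)/(2π)) = 5.2764 → s = 5.2764

5.2764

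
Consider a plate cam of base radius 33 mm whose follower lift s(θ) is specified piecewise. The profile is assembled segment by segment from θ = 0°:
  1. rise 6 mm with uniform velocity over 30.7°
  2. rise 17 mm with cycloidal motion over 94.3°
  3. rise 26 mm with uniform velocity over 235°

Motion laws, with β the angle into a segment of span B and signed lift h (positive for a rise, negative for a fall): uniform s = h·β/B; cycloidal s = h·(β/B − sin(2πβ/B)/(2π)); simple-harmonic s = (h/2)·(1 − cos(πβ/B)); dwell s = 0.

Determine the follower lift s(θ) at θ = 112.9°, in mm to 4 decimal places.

seg 1 [0°–30.7°] uniform, h=6: full span → s += 6 → s = 6.0000
seg 2 [30.7°–125°] cycloidal, h=17: θ=112.9° here. β=82.2, B=94.3. 17·(0.8717 − sin(2π·0.8717)/(2π)) = 16.7713 → s = 22.7713

22.7713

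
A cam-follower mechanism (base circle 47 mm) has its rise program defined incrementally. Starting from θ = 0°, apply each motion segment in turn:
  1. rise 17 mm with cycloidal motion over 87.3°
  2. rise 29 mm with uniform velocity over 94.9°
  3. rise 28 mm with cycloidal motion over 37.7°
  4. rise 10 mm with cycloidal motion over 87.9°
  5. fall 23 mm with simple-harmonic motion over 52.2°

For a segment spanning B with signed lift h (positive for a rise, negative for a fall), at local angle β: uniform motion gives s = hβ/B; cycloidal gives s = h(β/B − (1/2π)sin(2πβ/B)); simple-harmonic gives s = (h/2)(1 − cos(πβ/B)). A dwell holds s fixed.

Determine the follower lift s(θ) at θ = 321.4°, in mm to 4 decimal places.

seg 1 [0°–87.3°] cycloidal, h=17: full span → s += 17 → s = 17.0000
seg 2 [87.3°–182.2°] uniform, h=29: full span → s += 29 → s = 46.0000
seg 3 [182.2°–219.9°] cycloidal, h=28: full span → s += 28 → s = 74.0000
seg 4 [219.9°–307.8°] cycloidal, h=10: full span → s += 10 → s = 84.0000
seg 5 [307.8°–360°] simple-harmonic, h=-23: θ=321.4° here. β=13.6, B=52.2. -23/2·(1 − cos(π·0.2605)) = -3.6418 → s = 80.3582

80.3582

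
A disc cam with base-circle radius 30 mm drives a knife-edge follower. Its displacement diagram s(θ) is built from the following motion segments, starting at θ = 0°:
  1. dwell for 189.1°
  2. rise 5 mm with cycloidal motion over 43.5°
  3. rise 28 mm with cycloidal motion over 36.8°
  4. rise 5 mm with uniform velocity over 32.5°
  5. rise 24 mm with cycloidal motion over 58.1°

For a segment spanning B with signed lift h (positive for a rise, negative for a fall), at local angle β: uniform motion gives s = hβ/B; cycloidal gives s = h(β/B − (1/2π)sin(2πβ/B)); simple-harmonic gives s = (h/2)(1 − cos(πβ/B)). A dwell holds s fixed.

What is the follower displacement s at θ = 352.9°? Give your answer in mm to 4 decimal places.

seg 1 [0°–189.1°] dwell: s stays 0.0000
seg 2 [189.1°–232.6°] cycloidal, h=5: full span → s += 5 → s = 5.0000
seg 3 [232.6°–269.4°] cycloidal, h=28: full span → s += 28 → s = 33.0000
seg 4 [269.4°–301.9°] uniform, h=5: full span → s += 5 → s = 38.0000
seg 5 [301.9°–360°] cycloidal, h=24: θ=352.9° here. β=51, B=58.1. 24·(0.8778 − sin(2π·0.8778)/(2π)) = 23.7202 → s = 61.7202

61.7202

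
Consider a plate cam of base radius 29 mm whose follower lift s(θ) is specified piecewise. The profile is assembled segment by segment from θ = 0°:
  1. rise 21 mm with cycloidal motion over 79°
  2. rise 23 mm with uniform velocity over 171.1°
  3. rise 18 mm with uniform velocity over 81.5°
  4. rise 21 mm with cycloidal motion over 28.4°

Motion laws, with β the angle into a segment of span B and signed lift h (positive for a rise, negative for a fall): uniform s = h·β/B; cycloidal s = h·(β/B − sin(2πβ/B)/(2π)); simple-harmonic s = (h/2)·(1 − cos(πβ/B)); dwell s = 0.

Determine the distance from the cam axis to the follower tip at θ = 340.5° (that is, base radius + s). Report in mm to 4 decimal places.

seg 1 [0°–79°] cycloidal, h=21: full span → s += 21 → s = 21.0000
seg 2 [79°–250.1°] uniform, h=23: full span → s += 23 → s = 44.0000
seg 3 [250.1°–331.6°] uniform, h=18: full span → s += 18 → s = 62.0000
seg 4 [331.6°–360°] cycloidal, h=21: θ=340.5° here. β=8.9, B=28.4. 21·(0.3134 − sin(2π·0.3134)/(2π)) = 3.5003 → s = 65.5003
radial distance = base radius + s = 29 + 65.5003 = 94.5003

94.5003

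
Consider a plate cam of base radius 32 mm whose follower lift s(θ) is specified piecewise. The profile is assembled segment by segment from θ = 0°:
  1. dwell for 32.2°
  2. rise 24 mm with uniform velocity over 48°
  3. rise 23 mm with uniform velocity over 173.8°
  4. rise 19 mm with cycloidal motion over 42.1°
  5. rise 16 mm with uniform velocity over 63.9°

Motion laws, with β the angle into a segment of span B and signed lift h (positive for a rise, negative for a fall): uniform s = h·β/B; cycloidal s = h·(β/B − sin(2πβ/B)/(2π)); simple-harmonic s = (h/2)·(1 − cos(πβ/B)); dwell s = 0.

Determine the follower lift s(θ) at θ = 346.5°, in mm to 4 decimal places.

seg 1 [0°–32.2°] dwell: s stays 0.0000
seg 2 [32.2°–80.2°] uniform, h=24: full span → s += 24 → s = 24.0000
seg 3 [80.2°–254°] uniform, h=23: full span → s += 23 → s = 47.0000
seg 4 [254°–296.1°] cycloidal, h=19: full span → s += 19 → s = 66.0000
seg 5 [296.1°–360°] uniform, h=16: θ=346.5° here. β=50.4, B=63.9. 16·50.4/63.9 = 12.6197 → s = 78.6197

78.6197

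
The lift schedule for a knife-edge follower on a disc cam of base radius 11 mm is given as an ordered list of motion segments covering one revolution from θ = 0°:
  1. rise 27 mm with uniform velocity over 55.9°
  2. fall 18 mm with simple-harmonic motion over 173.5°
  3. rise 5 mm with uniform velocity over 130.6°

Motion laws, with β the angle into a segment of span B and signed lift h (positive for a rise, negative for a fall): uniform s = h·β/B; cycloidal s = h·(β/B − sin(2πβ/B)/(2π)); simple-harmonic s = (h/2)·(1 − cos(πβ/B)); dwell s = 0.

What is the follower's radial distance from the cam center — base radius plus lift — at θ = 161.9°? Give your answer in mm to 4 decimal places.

seg 1 [0°–55.9°] uniform, h=27: full span → s += 27 → s = 27.0000
seg 2 [55.9°–229.4°] simple-harmonic, h=-18: θ=161.9° here. β=106, B=173.5. -18/2·(1 − cos(π·0.6110)) = -12.0739 → s = 14.9261
radial distance = base radius + s = 11 + 14.9261 = 25.9261

25.9261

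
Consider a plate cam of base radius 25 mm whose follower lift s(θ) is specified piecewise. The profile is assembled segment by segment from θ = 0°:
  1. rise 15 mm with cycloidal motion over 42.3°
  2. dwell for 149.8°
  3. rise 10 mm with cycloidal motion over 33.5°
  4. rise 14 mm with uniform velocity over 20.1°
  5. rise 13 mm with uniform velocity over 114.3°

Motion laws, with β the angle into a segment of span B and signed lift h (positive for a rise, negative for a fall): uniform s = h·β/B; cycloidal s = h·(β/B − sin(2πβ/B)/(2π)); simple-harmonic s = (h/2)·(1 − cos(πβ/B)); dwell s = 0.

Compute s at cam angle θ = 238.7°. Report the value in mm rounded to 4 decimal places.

seg 1 [0°–42.3°] cycloidal, h=15: full span → s += 15 → s = 15.0000
seg 2 [42.3°–192.1°] dwell: s stays 15.0000
seg 3 [192.1°–225.6°] cycloidal, h=10: full span → s += 10 → s = 25.0000
seg 4 [225.6°–245.7°] uniform, h=14: θ=238.7° here. β=13.1, B=20.1. 14·13.1/20.1 = 9.1244 → s = 34.1244

34.1244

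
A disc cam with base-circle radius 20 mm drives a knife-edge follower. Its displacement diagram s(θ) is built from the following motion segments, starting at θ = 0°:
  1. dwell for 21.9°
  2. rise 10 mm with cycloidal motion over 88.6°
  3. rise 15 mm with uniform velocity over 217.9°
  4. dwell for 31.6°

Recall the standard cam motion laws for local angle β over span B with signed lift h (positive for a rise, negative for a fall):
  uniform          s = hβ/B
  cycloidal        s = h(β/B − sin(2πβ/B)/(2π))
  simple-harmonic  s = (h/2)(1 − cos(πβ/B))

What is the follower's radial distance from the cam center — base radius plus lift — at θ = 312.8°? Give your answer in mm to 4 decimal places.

seg 1 [0°–21.9°] dwell: s stays 0.0000
seg 2 [21.9°–110.5°] cycloidal, h=10: full span → s += 10 → s = 10.0000
seg 3 [110.5°–328.4°] uniform, h=15: θ=312.8° here. β=202.3, B=217.9. 15·202.3/217.9 = 13.9261 → s = 23.9261
radial distance = base radius + s = 20 + 23.9261 = 43.9261

43.9261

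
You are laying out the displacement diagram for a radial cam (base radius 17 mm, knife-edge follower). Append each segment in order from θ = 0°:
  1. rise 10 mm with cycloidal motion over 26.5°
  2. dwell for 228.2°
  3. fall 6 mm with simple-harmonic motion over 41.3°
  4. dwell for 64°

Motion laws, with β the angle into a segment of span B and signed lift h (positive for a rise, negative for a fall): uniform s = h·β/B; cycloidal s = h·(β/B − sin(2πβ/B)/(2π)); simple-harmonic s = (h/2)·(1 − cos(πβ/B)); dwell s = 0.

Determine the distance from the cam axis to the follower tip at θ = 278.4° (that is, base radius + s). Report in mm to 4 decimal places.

seg 1 [0°–26.5°] cycloidal, h=10: full span → s += 10 → s = 10.0000
seg 2 [26.5°–254.7°] dwell: s stays 10.0000
seg 3 [254.7°–296°] simple-harmonic, h=-6: θ=278.4° here. β=23.7, B=41.3. -6/2·(1 − cos(π·0.5738)) = -3.6898 → s = 6.3102
radial distance = base radius + s = 17 + 6.3102 = 23.3102

23.3102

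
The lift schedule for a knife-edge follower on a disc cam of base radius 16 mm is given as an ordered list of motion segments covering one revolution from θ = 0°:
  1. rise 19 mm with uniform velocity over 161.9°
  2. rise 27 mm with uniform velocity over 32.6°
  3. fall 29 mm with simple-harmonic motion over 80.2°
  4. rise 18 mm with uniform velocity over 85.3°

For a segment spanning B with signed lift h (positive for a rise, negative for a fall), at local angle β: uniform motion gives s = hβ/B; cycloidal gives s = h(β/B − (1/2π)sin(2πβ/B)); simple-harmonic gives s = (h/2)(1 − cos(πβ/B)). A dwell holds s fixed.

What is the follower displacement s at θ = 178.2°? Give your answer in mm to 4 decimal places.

seg 1 [0°–161.9°] uniform, h=19: full span → s += 19 → s = 19.0000
seg 2 [161.9°–194.5°] uniform, h=27: θ=178.2° here. β=16.3, B=32.6. 27·16.3/32.6 = 13.5000 → s = 32.5000

32.5000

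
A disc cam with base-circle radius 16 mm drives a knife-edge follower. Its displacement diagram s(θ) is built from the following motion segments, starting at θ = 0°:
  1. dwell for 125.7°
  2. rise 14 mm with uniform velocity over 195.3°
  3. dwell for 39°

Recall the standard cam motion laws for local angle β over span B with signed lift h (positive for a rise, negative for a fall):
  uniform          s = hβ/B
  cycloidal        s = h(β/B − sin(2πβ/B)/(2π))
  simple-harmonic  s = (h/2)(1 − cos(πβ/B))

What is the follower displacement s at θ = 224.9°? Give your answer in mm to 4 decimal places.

seg 1 [0°–125.7°] dwell: s stays 0.0000
seg 2 [125.7°–321°] uniform, h=14: θ=224.9° here. β=99.2, B=195.3. 14·99.2/195.3 = 7.1111 → s = 7.1111

7.1111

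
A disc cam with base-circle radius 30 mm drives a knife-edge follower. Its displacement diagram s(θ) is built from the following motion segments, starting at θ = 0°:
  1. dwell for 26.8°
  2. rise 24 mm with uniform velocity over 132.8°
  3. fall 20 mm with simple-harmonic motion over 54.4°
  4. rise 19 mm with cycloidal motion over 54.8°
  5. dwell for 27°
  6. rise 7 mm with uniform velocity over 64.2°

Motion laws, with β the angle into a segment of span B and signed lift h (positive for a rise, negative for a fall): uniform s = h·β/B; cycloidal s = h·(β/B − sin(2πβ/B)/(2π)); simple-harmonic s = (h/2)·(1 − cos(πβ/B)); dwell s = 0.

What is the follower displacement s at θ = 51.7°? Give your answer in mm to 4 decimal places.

seg 1 [0°–26.8°] dwell: s stays 0.0000
seg 2 [26.8°–159.6°] uniform, h=24: θ=51.7° here. β=24.9, B=132.8. 24·24.9/132.8 = 4.5000 → s = 4.5000

4.5000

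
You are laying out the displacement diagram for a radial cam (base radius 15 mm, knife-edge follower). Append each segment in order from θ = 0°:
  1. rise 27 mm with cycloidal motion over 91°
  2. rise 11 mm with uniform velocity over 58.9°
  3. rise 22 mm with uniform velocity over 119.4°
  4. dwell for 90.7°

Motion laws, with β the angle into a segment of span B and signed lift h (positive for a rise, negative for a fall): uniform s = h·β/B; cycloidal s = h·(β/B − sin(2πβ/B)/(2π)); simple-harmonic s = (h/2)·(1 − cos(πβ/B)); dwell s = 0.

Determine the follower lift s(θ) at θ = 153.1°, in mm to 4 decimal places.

seg 1 [0°–91°] cycloidal, h=27: full span → s += 27 → s = 27.0000
seg 2 [91°–149.9°] uniform, h=11: full span → s += 11 → s = 38.0000
seg 3 [149.9°–269.3°] uniform, h=22: θ=153.1° here. β=3.2, B=119.4. 22·3.2/119.4 = 0.5896 → s = 38.5896

38.5896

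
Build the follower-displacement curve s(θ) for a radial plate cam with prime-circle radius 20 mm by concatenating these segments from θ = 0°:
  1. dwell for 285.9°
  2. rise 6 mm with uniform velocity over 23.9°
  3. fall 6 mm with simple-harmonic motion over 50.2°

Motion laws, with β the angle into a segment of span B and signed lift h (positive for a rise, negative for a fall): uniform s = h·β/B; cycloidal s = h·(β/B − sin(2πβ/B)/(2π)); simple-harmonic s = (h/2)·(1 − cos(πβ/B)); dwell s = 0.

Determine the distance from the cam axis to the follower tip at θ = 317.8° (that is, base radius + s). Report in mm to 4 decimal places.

seg 1 [0°–285.9°] dwell: s stays 0.0000
seg 2 [285.9°–309.8°] uniform, h=6: full span → s += 6 → s = 6.0000
seg 3 [309.8°–360°] simple-harmonic, h=-6: θ=317.8° here. β=8, B=50.2. -6/2·(1 − cos(π·0.1594)) = -0.3682 → s = 5.6318
radial distance = base radius + s = 20 + 5.6318 = 25.6318

25.6318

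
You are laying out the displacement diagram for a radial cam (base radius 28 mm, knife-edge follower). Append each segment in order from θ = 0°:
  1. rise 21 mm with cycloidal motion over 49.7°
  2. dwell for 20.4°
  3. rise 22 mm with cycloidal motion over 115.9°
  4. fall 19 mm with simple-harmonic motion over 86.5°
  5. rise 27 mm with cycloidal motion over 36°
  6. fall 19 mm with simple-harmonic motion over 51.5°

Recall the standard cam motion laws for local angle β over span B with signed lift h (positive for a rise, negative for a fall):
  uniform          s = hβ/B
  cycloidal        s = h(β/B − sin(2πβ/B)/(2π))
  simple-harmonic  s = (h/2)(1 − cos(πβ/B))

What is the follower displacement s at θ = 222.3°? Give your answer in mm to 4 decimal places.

seg 1 [0°–49.7°] cycloidal, h=21: full span → s += 21 → s = 21.0000
seg 2 [49.7°–70.1°] dwell: s stays 21.0000
seg 3 [70.1°–186°] cycloidal, h=22: full span → s += 22 → s = 43.0000
seg 4 [186°–272.5°] simple-harmonic, h=-19: θ=222.3° here. β=36.3, B=86.5. -19/2·(1 − cos(π·0.4197)) = -7.1274 → s = 35.8726

35.8726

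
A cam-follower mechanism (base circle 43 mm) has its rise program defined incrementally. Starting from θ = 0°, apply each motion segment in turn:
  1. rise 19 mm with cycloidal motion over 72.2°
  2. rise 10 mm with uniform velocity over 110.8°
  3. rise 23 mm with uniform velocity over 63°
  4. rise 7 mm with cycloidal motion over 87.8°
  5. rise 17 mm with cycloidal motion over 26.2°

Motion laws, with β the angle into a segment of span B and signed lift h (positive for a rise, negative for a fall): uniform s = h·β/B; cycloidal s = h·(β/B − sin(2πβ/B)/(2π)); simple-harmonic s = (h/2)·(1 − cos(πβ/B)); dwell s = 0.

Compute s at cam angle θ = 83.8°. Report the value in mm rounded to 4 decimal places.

seg 1 [0°–72.2°] cycloidal, h=19: full span → s += 19 → s = 19.0000
seg 2 [72.2°–183°] uniform, h=10: θ=83.8° here. β=11.6, B=110.8. 10·11.6/110.8 = 1.0469 → s = 20.0469

20.0469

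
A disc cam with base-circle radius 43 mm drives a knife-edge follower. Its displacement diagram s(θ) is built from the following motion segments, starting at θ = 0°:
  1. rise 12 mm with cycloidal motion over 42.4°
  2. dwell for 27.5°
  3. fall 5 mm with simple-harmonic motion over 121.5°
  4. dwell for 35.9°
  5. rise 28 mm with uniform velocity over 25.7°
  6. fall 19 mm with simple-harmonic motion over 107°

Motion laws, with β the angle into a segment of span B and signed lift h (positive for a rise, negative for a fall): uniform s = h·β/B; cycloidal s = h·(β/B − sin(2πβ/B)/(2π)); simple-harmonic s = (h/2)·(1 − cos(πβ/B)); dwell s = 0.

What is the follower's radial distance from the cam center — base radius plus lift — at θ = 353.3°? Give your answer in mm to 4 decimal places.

seg 1 [0°–42.4°] cycloidal, h=12: full span → s += 12 → s = 12.0000
seg 2 [42.4°–69.9°] dwell: s stays 12.0000
seg 3 [69.9°–191.4°] simple-harmonic, h=-5: full span → s += -5 → s = 7.0000
seg 4 [191.4°–227.3°] dwell: s stays 7.0000
seg 5 [227.3°–253°] uniform, h=28: full span → s += 28 → s = 35.0000
seg 6 [253°–360°] simple-harmonic, h=-19: θ=353.3° here. β=100.3, B=107. -19/2·(1 − cos(π·0.9374)) = -18.8168 → s = 16.1832
radial distance = base radius + s = 43 + 16.1832 = 59.1832

59.1832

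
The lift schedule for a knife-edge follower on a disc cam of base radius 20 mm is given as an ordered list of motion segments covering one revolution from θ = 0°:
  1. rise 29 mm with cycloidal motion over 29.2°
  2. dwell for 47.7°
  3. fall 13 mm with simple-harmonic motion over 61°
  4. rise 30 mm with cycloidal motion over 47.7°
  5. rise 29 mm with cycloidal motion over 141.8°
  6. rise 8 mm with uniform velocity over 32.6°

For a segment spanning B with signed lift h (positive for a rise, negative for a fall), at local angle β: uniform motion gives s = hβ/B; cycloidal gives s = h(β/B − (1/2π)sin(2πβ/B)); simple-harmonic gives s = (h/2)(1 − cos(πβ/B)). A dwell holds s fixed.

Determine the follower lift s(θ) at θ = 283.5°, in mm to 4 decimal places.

seg 1 [0°–29.2°] cycloidal, h=29: full span → s += 29 → s = 29.0000
seg 2 [29.2°–76.9°] dwell: s stays 29.0000
seg 3 [76.9°–137.9°] simple-harmonic, h=-13: full span → s += -13 → s = 16.0000
seg 4 [137.9°–185.6°] cycloidal, h=30: full span → s += 30 → s = 46.0000
seg 5 [185.6°–327.4°] cycloidal, h=29: θ=283.5° here. β=97.9, B=141.8. 29·(0.6904 − sin(2π·0.6904)/(2π)) = 24.3176 → s = 70.3176

70.3176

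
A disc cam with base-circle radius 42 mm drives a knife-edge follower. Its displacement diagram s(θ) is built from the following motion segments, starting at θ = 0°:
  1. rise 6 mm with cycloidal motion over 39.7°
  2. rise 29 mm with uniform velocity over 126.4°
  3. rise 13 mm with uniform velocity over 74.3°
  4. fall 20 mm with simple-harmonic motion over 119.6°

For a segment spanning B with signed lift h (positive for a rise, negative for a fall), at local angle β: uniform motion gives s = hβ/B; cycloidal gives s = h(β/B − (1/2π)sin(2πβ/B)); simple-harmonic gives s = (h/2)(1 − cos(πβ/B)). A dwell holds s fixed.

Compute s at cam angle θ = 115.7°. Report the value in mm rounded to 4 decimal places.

seg 1 [0°–39.7°] cycloidal, h=6: full span → s += 6 → s = 6.0000
seg 2 [39.7°–166.1°] uniform, h=29: θ=115.7° here. β=76, B=126.4. 29·76/126.4 = 17.4367 → s = 23.4367

23.4367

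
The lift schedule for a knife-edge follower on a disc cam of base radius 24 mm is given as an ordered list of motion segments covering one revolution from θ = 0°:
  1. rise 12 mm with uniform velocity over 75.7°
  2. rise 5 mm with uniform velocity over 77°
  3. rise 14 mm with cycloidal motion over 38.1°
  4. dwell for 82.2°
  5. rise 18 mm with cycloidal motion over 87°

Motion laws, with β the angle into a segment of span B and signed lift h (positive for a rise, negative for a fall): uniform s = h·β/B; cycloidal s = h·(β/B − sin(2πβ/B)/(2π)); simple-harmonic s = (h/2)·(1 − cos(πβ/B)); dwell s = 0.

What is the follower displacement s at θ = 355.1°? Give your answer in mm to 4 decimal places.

seg 1 [0°–75.7°] uniform, h=12: full span → s += 12 → s = 12.0000
seg 2 [75.7°–152.7°] uniform, h=5: full span → s += 5 → s = 17.0000
seg 3 [152.7°–190.8°] cycloidal, h=14: full span → s += 14 → s = 31.0000
seg 4 [190.8°–273°] dwell: s stays 31.0000
seg 5 [273°–360°] cycloidal, h=18: θ=355.1° here. β=82.1, B=87. 18·(0.9437 − sin(2π·0.9437)/(2π)) = 17.9790 → s = 48.9790

48.9790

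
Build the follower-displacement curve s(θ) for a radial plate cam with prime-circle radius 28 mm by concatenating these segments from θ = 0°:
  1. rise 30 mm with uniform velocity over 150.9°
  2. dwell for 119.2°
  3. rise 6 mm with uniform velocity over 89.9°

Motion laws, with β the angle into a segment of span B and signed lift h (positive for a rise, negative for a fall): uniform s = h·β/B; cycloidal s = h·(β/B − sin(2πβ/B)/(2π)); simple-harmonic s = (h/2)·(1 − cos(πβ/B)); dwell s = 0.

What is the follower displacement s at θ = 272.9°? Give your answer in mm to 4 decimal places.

seg 1 [0°–150.9°] uniform, h=30: full span → s += 30 → s = 30.0000
seg 2 [150.9°–270.1°] dwell: s stays 30.0000
seg 3 [270.1°–360°] uniform, h=6: θ=272.9° here. β=2.8, B=89.9. 6·2.8/89.9 = 0.1869 → s = 30.1869

30.1869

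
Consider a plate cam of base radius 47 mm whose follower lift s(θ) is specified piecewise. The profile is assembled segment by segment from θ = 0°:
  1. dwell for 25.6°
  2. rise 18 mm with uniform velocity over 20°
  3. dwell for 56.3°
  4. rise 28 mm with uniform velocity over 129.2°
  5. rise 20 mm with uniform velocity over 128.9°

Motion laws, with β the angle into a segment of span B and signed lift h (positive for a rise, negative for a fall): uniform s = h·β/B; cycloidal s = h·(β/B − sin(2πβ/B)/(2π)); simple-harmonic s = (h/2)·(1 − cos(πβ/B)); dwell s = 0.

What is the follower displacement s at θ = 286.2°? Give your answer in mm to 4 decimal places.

seg 1 [0°–25.6°] dwell: s stays 0.0000
seg 2 [25.6°–45.6°] uniform, h=18: full span → s += 18 → s = 18.0000
seg 3 [45.6°–101.9°] dwell: s stays 18.0000
seg 4 [101.9°–231.1°] uniform, h=28: full span → s += 28 → s = 46.0000
seg 5 [231.1°–360°] uniform, h=20: θ=286.2° here. β=55.1, B=128.9. 20·55.1/128.9 = 8.5493 → s = 54.5493

54.5493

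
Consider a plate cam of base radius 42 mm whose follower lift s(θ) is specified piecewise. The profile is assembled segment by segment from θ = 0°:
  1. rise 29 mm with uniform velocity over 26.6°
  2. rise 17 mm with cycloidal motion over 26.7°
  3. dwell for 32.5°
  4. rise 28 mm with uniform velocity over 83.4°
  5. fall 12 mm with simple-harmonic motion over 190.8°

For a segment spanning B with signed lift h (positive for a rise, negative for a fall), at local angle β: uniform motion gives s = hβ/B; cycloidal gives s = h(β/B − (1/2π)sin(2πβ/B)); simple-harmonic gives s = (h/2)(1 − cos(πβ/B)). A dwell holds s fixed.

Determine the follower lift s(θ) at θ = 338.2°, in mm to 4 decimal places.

seg 1 [0°–26.6°] uniform, h=29: full span → s += 29 → s = 29.0000
seg 2 [26.6°–53.3°] cycloidal, h=17: full span → s += 17 → s = 46.0000
seg 3 [53.3°–85.8°] dwell: s stays 46.0000
seg 4 [85.8°–169.2°] uniform, h=28: full span → s += 28 → s = 74.0000
seg 5 [169.2°–360°] simple-harmonic, h=-12: θ=338.2° here. β=169, B=190.8. -12/2·(1 − cos(π·0.8857)) = -11.6176 → s = 62.3824

62.3824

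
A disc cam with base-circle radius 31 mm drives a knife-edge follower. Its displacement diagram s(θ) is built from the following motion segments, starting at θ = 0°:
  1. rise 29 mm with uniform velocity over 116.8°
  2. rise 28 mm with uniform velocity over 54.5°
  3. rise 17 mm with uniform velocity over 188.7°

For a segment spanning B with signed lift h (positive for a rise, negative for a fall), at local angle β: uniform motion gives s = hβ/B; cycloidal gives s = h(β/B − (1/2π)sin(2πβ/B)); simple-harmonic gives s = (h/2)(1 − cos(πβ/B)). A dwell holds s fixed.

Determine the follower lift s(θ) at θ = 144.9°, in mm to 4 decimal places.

seg 1 [0°–116.8°] uniform, h=29: full span → s += 29 → s = 29.0000
seg 2 [116.8°–171.3°] uniform, h=28: θ=144.9° here. β=28.1, B=54.5. 28·28.1/54.5 = 14.4367 → s = 43.4367

43.4367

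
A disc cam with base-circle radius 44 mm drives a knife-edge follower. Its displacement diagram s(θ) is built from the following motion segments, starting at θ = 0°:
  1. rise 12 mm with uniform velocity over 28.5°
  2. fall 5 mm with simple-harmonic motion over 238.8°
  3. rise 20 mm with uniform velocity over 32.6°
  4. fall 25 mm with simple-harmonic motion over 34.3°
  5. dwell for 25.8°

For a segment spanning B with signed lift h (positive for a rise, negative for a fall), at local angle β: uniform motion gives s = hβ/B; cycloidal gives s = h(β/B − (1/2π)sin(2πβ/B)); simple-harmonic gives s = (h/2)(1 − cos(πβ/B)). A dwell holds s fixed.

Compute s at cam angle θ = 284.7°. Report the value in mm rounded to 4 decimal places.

seg 1 [0°–28.5°] uniform, h=12: full span → s += 12 → s = 12.0000
seg 2 [28.5°–267.3°] simple-harmonic, h=-5: full span → s += -5 → s = 7.0000
seg 3 [267.3°–299.9°] uniform, h=20: θ=284.7° here. β=17.4, B=32.6. 20·17.4/32.6 = 10.6748 → s = 17.6748

17.6748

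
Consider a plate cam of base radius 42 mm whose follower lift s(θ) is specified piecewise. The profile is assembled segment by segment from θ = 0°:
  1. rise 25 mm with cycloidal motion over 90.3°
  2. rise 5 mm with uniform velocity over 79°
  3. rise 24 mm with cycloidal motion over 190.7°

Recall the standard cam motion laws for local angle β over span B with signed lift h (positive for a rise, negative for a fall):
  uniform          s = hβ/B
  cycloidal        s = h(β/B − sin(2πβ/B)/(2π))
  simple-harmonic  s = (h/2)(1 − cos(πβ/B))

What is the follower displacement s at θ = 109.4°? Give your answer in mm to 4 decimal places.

seg 1 [0°–90.3°] cycloidal, h=25: full span → s += 25 → s = 25.0000
seg 2 [90.3°–169.3°] uniform, h=5: θ=109.4° here. β=19.1, B=79. 5·19.1/79 = 1.2089 → s = 26.2089

26.2089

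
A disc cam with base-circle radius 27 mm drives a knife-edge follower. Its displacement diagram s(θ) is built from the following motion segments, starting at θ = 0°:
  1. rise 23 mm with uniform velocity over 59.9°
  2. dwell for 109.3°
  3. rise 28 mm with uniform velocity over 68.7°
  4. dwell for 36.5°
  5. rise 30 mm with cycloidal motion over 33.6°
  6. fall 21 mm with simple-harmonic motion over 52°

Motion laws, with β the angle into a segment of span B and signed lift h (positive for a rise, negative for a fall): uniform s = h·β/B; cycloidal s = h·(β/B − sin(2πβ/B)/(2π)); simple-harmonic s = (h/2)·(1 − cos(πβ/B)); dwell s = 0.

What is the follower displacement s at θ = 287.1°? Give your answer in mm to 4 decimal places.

seg 1 [0°–59.9°] uniform, h=23: full span → s += 23 → s = 23.0000
seg 2 [59.9°–169.2°] dwell: s stays 23.0000
seg 3 [169.2°–237.9°] uniform, h=28: full span → s += 28 → s = 51.0000
seg 4 [237.9°–274.4°] dwell: s stays 51.0000
seg 5 [274.4°–308°] cycloidal, h=30: θ=287.1° here. β=12.7, B=33.6. 30·(0.3780 − sin(2π·0.3780)/(2π)) = 8.0268 → s = 59.0268

59.0268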